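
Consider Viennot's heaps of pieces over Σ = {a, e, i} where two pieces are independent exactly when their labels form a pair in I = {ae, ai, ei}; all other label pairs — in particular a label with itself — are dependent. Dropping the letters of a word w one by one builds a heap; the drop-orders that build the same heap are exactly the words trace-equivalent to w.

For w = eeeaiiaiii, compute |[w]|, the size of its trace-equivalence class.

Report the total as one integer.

#0=e has no predecessor
#1=e depends on [0:e]
#2=e depends on [1:e]
#3=a has no predecessor
#4=i has no predecessor
#5=i depends on [4:i]
#6=a depends on [3:a]
#7=i depends on [5:i]
#8=i depends on [7:i]
#9=i depends on [8:i]
sources: [0:e, 3:a, 4:i]
N(rest) = Σ N(rest − s) over sources s of rest; N(one piece) = 1:
  size 1 → [2]=1  [6]=1  [9]=1
  size 2 → [1,2]=1  [2,6]=2  [2,9]=2  [3,6]=1  [6,9]=2  [8,9]=1
  size 3 → [0,1,2]=1  [1,2,6]=3  [1,2,9]=3  [2,3,6]=3  [2,6,9]=6  [2,8,9]=3  [3,6,9]=3  [6,8,9]=3  [7,8,9]=1
  size 4 → [0,1,2,6]=4  [0,1,2,9]=4  [1,2,3,6]=6  [1,2,6,9]=12  [1,2,8,9]=6  [2,3,6,9]=12  [2,6,8,9]=12  [2,7,8,9]=4  [3,6,8,9]=6  [5,7,8,9]=1  [6,7,8,9]=4
  size 5 → [0,1,2,3,6]=10  [0,1,2,6,9]=20  [0,1,2,8,9]=10  [1,2,3,6,9]=30  [1,2,6,8,9]=30  [1,2,7,8,9]=10  [2,3,6,8,9]=30  [2,5,7,8,9]=5  [2,6,7,8,9]=20  [3,6,7,8,9]=10  [4,5,7,8,9]=1  [5,6,7,8,9]=5
  size 6 → [0,1,2,3,6,9]=60  [0,1,2,6,8,9]=60  [0,1,2,7,8,9]=20  [1,2,3,6,8,9]=90  [1,2,5,7,8,9]=15  [1,2,6,7,8,9]=60  [2,3,6,7,8,9]=60  [2,4,5,7,8,9]=6  [2,5,6,7,8,9]=30  [3,5,6,7,8,9]=15  [4,5,6,7,8,9]=6
  size 7 → [0,1,2,3,6,8,9]=210  [0,1,2,5,7,8,9]=35  [0,1,2,6,7,8,9]=140  [1,2,3,6,7,8,9]=210  [1,2,4,5,7,8,9]=21  [1,2,5,6,7,8,9]=105  [2,3,5,6,7,8,9]=105  [2,4,5,6,7,8,9]=42  [3,4,5,6,7,8,9]=21
  size 8 → [0,1,2,3,6,7,8,9]=560  [0,1,2,4,5,7,8,9]=56  [0,1,2,5,6,7,8,9]=280  [1,2,3,5,6,7,8,9]=420  [1,2,4,5,6,7,8,9]=168  [2,3,4,5,6,7,8,9]=168
  first=0(e) contributes 756
  first=3(a) contributes 504
  first=4(i) contributes 1260
|[w]| = 2520

2520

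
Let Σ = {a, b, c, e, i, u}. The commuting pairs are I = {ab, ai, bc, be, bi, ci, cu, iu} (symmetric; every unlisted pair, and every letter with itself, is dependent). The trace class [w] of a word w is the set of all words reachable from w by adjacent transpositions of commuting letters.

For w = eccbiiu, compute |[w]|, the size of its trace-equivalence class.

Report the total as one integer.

piece 0:e — minimal
piece 1:c rests on {0:e}
piece 2:c rests on {1:c}
piece 3:b — minimal
piece 4:i rests on {0:e}
piece 5:i rests on {4:i}
piece 6:u rests on {0:e, 3:b}
minimal pieces: {0:e, 3:b}
ways to finish when only these pieces remain (= sum over removing one remaining piece with nothing left below it):
  1 left: {2}→1  {5}→1  {6}→1
  2 left: {1,2}→1  {2,5}→2  {2,6}→2  {3,6}→1  {4,5}→1  {5,6}→2
  3 left: {1,2,5}→3  {1,2,6}→3  {2,3,6}→3  {2,4,5}→3  {2,5,6}→6  {3,5,6}→3  {4,5,6}→3
  4 left: {1,2,3,6}→6  {1,2,4,5}→6  {1,2,5,6}→12  {2,3,5,6}→12  {2,4,5,6}→12  {3,4,5,6}→6
  5 left: {1,2,3,5,6}→30  {1,2,4,5,6}→30  {2,3,4,5,6}→30
  placing 0:e first → 90 extensions
  placing 3:b first → 30 extensions
total linear extensions = 120

120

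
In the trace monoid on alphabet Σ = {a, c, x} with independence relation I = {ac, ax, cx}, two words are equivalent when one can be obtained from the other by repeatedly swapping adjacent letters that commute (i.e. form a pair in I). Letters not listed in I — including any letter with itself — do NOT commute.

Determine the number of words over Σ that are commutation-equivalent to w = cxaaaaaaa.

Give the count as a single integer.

72

drop 0:c onto floor
drop 1:x onto floor
drop 2:a onto floor
drop 3:a onto {2:a}
drop 4:a onto {3:a}
drop 5:a onto {4:a}
drop 6:a onto {5:a}
drop 7:a onto {6:a}
drop 8:a onto {7:a}
ground layer = {0:c, 1:x, 2:a}
drop-orders for the pieces not yet dropped (sum over which currently-grounded one goes next):
  1 to go: {0} 1  {1} 1  {8} 1
  2 to go: {0,1} 2  {0,8} 2  {1,8} 2  {7,8} 1
  3 to go: {0,1,8} 6  {0,7,8} 3  {1,7,8} 3  {6,7,8} 1
  4 to go: {0,1,7,8} 12  {0,6,7,8} 4  {1,6,7,8} 4  {5,6,7,8} 1
  5 to go: {0,1,6,7,8} 20  {0,5,6,7,8} 5  {1,5,6,7,8} 5  {4,5,6,7,8} 1
  6 to go: {0,1,5,6,7,8} 30  {0,4,5,6,7,8} 6  {1,4,5,6,7,8} 6  {3,4,5,6,7,8} 1
  7 to go: {0,1,4,5,6,7,8} 42  {0,3,4,5,6,7,8} 7  {1,3,4,5,6,7,8} 7  {2,3,4,5,6,7,8} 1
  if 0:c drops first: 8 orders
  if 1:x drops first: 8 orders
  if 2:a drops first: 56 orders
heap linearizations: 72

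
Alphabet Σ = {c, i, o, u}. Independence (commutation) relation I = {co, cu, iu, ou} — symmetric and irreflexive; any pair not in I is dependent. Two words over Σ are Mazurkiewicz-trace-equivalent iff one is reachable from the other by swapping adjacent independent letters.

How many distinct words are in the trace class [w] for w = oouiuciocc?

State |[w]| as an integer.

piece 0:o — minimal
piece 1:o rests on {0:o}
piece 2:u — minimal
piece 3:i rests on {1:o}
piece 4:u rests on {2:u}
piece 5:c rests on {3:i}
piece 6:i rests on {5:c}
piece 7:o rests on {6:i}
piece 8:c rests on {6:i}
piece 9:c rests on {8:c}
minimal pieces: {0:o, 2:u}
ways to finish when only these pieces remain (= sum over removing one remaining piece with nothing left below it):
  1 left: {4}→1  {7}→1  {9}→1
  2 left: {2,4}→1  {4,7}→2  {4,9}→2  {7,9}→2  {8,9}→1
  3 left: {2,4,7}→3  {2,4,9}→3  {4,7,9}→6  {4,8,9}→3  {7,8,9}→3
  4 left: {2,4,7,9}→12  {2,4,8,9}→6  {4,7,8,9}→12  {6,7,8,9}→3
  5 left: {2,4,7,8,9}→30  {4,6,7,8,9}→15  {5,6,7,8,9}→3
  6 left: {2,4,6,7,8,9}→45  {3,5,6,7,8,9}→3  {4,5,6,7,8,9}→18
  7 left: {1,3,5,6,7,8,9}→3  {2,4,5,6,7,8,9}→63  {3,4,5,6,7,8,9}→21
  8 left: {0,1,3,5,6,7,8,9}→3  {1,3,4,5,6,7,8,9}→24  {2,3,4,5,6,7,8,9}→84
  placing 0:o first → 108 extensions
  placing 2:u first → 27 extensions
total linear extensions = 135

135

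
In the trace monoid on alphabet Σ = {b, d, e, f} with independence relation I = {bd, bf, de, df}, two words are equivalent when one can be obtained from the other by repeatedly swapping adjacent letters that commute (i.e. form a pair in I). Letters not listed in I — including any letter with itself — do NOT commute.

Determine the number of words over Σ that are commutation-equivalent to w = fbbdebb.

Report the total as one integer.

#0=f has no predecessor
#1=b has no predecessor
#2=b depends on [1:b]
#3=d has no predecessor
#4=e depends on [0:f, 2:b]
#5=b depends on [4:e]
#6=b depends on [5:b]
sources: [0:f, 1:b, 3:d]
N(rest) = Σ N(rest − s) over sources s of rest; N(one piece) = 1:
  size 1 → [3]=1  [6]=1
  size 2 → [3,6]=2  [5,6]=1
  size 3 → [3,5,6]=3  [4,5,6]=1
  size 4 → [0,4,5,6]=1  [2,4,5,6]=1  [3,4,5,6]=4
  size 5 → [0,2,4,5,6]=2  [0,3,4,5,6]=5  [1,2,4,5,6]=1  [2,3,4,5,6]=5
  first=0(f) contributes 6
  first=1(b) contributes 12
  first=3(d) contributes 3
|[w]| = 21

21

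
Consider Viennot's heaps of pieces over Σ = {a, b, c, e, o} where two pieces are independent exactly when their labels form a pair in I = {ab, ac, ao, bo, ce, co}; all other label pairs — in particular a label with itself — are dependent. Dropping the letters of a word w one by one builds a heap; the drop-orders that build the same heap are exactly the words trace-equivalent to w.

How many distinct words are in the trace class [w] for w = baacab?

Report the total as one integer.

20

piece 0:b — minimal
piece 1:a — minimal
piece 2:a rests on {1:a}
piece 3:c rests on {0:b}
piece 4:a rests on {2:a}
piece 5:b rests on {3:c}
minimal pieces: {0:b, 1:a}
ways to finish when only these pieces remain (= sum over removing one remaining piece with nothing left below it):
  1 left: {4}→1  {5}→1
  2 left: {2,4}→1  {3,5}→1  {4,5}→2
  3 left: {0,3,5}→1  {1,2,4}→1  {2,4,5}→3  {3,4,5}→3
  4 left: {0,3,4,5}→4  {1,2,4,5}→4  {2,3,4,5}→6
  placing 0:b first → 10 extensions
  placing 1:a first → 10 extensions
total linear extensions = 20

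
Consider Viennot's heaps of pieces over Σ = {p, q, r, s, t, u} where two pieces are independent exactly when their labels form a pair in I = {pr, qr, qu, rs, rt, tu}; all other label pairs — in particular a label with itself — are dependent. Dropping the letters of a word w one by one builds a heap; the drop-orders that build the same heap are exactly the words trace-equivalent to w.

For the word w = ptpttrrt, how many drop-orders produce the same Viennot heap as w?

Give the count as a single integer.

28

piece 0:p — minimal
piece 1:t rests on {0:p}
piece 2:p rests on {1:t}
piece 3:t rests on {2:p}
piece 4:t rests on {3:t}
piece 5:r — minimal
piece 6:r rests on {5:r}
piece 7:t rests on {4:t}
minimal pieces: {0:p, 5:r}
ways to finish when only these pieces remain (= sum over removing one remaining piece with nothing left below it):
  1 left: {6}→1  {7}→1
  2 left: {4,7}→1  {5,6}→1  {6,7}→2
  3 left: {3,4,7}→1  {4,6,7}→3  {5,6,7}→3
  4 left: {2,3,4,7}→1  {3,4,6,7}→4  {4,5,6,7}→6
  5 left: {1,2,3,4,7}→1  {2,3,4,6,7}→5  {3,4,5,6,7}→10
  6 left: {0,1,2,3,4,7}→1  {1,2,3,4,6,7}→6  {2,3,4,5,6,7}→15
  placing 0:p first → 21 extensions
  placing 5:r first → 7 extensions
total linear extensions = 28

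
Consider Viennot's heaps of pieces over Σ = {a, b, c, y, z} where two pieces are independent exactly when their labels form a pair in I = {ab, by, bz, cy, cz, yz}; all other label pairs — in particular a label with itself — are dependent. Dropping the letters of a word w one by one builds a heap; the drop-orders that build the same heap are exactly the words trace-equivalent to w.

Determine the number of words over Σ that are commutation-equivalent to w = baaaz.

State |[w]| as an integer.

drop 0:b onto floor
drop 1:a onto floor
drop 2:a onto {1:a}
drop 3:a onto {2:a}
drop 4:z onto {3:a}
ground layer = {0:b, 1:a}
drop-orders for the pieces not yet dropped (sum over which currently-grounded one goes next):
  1 to go: {0} 1  {4} 1
  2 to go: {0,4} 2  {3,4} 1
  3 to go: {0,3,4} 3  {2,3,4} 1
  if 0:b drops first: 1 orders
  if 1:a drops first: 4 orders
heap linearizations: 5

5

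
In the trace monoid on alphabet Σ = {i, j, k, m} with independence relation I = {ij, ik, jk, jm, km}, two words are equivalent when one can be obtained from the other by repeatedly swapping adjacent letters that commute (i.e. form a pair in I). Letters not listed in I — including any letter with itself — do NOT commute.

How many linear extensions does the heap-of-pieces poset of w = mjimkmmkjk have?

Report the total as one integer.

2520

#0=m has no predecessor
#1=j has no predecessor
#2=i depends on [0:m]
#3=m depends on [2:i]
#4=k has no predecessor
#5=m depends on [3:m]
#6=m depends on [5:m]
#7=k depends on [4:k]
#8=j depends on [1:j]
#9=k depends on [7:k]
sources: [0:m, 1:j, 4:k]
N(rest) = Σ N(rest − s) over sources s of rest; N(one piece) = 1:
  size 1 → [6]=1  [8]=1  [9]=1
  size 2 → [1,8]=1  [5,6]=1  [6,8]=2  [6,9]=2  [7,9]=1  [8,9]=2
  size 3 → [1,6,8]=3  [1,8,9]=3  [3,5,6]=1  [4,7,9]=1  [5,6,8]=3  [5,6,9]=3  [6,7,9]=3  [6,8,9]=6  [7,8,9]=3
  size 4 → [1,5,6,8]=6  [1,6,8,9]=12  [1,7,8,9]=6  [2,3,5,6]=1  [3,5,6,8]=4  [3,5,6,9]=4  [4,6,7,9]=4  [4,7,8,9]=4  [5,6,7,9]=6  [5,6,8,9]=12  [6,7,8,9]=12
  size 5 → [0,2,3,5,6]=1  [1,3,5,6,8]=10  [1,4,7,8,9]=10  [1,5,6,8,9]=30  [1,6,7,8,9]=30  [2,3,5,6,8]=5  [2,3,5,6,9]=5  [3,5,6,7,9]=10  [3,5,6,8,9]=20  [4,5,6,7,9]=10  [4,6,7,8,9]=20  [5,6,7,8,9]=30
  size 6 → [0,2,3,5,6,8]=6  [0,2,3,5,6,9]=6  [1,2,3,5,6,8]=15  [1,3,5,6,8,9]=60  [1,4,6,7,8,9]=60  [1,5,6,7,8,9]=90  [2,3,5,6,7,9]=15  [2,3,5,6,8,9]=30  [3,4,5,6,7,9]=20  [3,5,6,7,8,9]=60  [4,5,6,7,8,9]=60
  size 7 → [0,1,2,3,5,6,8]=21  [0,2,3,5,6,7,9]=21  [0,2,3,5,6,8,9]=42  [1,2,3,5,6,8,9]=105  [1,3,5,6,7,8,9]=210  [1,4,5,6,7,8,9]=210  [2,3,4,5,6,7,9]=35  [2,3,5,6,7,8,9]=105  [3,4,5,6,7,8,9]=140
  size 8 → [0,1,2,3,5,6,8,9]=168  [0,2,3,4,5,6,7,9]=56  [0,2,3,5,6,7,8,9]=168  [1,2,3,5,6,7,8,9]=420  [1,3,4,5,6,7,8,9]=560  [2,3,4,5,6,7,8,9]=280
  first=0(m) contributes 1260
  first=1(j) contributes 504
  first=4(k) contributes 756
|[w]| = 2520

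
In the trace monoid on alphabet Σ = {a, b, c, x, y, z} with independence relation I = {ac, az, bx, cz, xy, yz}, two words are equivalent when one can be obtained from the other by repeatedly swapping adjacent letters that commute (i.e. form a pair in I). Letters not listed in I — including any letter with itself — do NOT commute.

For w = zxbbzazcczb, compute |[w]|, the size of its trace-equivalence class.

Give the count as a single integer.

180

drop 0:z onto floor
drop 1:x onto {0:z}
drop 2:b onto {0:z}
drop 3:b onto {2:b}
drop 4:z onto {1:x, 3:b}
drop 5:a onto {1:x, 3:b}
drop 6:z onto {4:z}
drop 7:c onto {1:x, 3:b}
drop 8:c onto {7:c}
drop 9:z onto {6:z}
drop 10:b onto {5:a, 8:c, 9:z}
ground layer = {0:z}
drop-orders for the pieces not yet dropped (sum over which currently-grounded one goes next):
  1 to go: {10} 1
  2 to go: {5,10} 1  {8,10} 1  {9,10} 1
  3 to go: {5,8,10} 2  {5,9,10} 2  {6,9,10} 1  {7,8,10} 1  {8,9,10} 2
  4 to go: {4,6,9,10} 1  {5,6,9,10} 3  {5,7,8,10} 3  {5,8,9,10} 6  {6,8,9,10} 3  {7,8,9,10} 3
  5 to go: {4,5,6,9,10} 4  {4,6,8,9,10} 4  {5,6,8,9,10} 12  {5,7,8,9,10} 12  {6,7,8,9,10} 6
  6 to go: {4,5,6,8,9,10} 20  {4,6,7,8,9,10} 10  {5,6,7,8,9,10} 30
  7 to go: {4,5,6,7,8,9,10} 60
  8 to go: {1,4,5,6,7,8,9,10} 60  {3,4,5,6,7,8,9,10} 60
  9 to go: {1,3,4,5,6,7,8,9,10} 120  {2,3,4,5,6,7,8,9,10} 60
  if 0:z drops first: 180 orders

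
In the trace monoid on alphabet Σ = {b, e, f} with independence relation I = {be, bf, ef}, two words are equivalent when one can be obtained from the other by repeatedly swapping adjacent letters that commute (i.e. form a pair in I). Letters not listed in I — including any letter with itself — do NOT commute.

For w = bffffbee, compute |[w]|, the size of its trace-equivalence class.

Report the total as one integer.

420

drop 0:b onto floor
drop 1:f onto floor
drop 2:f onto {1:f}
drop 3:f onto {2:f}
drop 4:f onto {3:f}
drop 5:b onto {0:b}
drop 6:e onto floor
drop 7:e onto {6:e}
ground layer = {0:b, 1:f, 6:e}
drop-orders for the pieces not yet dropped (sum over which currently-grounded one goes next):
  1 to go: {4} 1  {5} 1  {7} 1
  2 to go: {0,5} 1  {3,4} 1  {4,5} 2  {4,7} 2  {5,7} 2  {6,7} 1
  3 to go: {0,4,5} 3  {0,5,7} 3  {2,3,4} 1  {3,4,5} 3  {3,4,7} 3  {4,5,7} 6  {4,6,7} 3  {5,6,7} 3
  4 to go: {0,3,4,5} 6  {0,4,5,7} 12  {0,5,6,7} 6  {1,2,3,4} 1  {2,3,4,5} 4  {2,3,4,7} 4  {3,4,5,7} 12  {3,4,6,7} 6  {4,5,6,7} 12
  5 to go: {0,2,3,4,5} 10  {0,3,4,5,7} 30  {0,4,5,6,7} 30  {1,2,3,4,5} 5  {1,2,3,4,7} 5  {2,3,4,5,7} 20  {2,3,4,6,7} 10  {3,4,5,6,7} 30
  6 to go: {0,1,2,3,4,5} 15  {0,2,3,4,5,7} 60  {0,3,4,5,6,7} 90  {1,2,3,4,5,7} 30  {1,2,3,4,6,7} 15  {2,3,4,5,6,7} 60
  if 0:b drops first: 105 orders
  if 1:f drops first: 210 orders
  if 6:e drops first: 105 orders
heap linearizations: 420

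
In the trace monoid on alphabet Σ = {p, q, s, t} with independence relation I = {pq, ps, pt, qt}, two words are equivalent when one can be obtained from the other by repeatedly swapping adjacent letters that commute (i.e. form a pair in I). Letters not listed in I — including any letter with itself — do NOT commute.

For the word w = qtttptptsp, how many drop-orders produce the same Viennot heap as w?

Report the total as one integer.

drop 0:q onto floor
drop 1:t onto floor
drop 2:t onto {1:t}
drop 3:t onto {2:t}
drop 4:p onto floor
drop 5:t onto {3:t}
drop 6:p onto {4:p}
drop 7:t onto {5:t}
drop 8:s onto {0:q, 7:t}
drop 9:p onto {6:p}
ground layer = {0:q, 1:t, 4:p}
drop-orders for the pieces not yet dropped (sum over which currently-grounded one goes next):
  1 to go: {8} 1  {9} 1
  2 to go: {0,8} 1  {6,9} 1  {7,8} 1  {8,9} 2
  3 to go: {0,7,8} 2  {0,8,9} 3  {4,6,9} 1  {5,7,8} 1  {6,8,9} 3  {7,8,9} 3
  4 to go: {0,5,7,8} 3  {0,6,8,9} 6  {0,7,8,9} 8  {3,5,7,8} 1  {4,6,8,9} 4  {5,7,8,9} 4  {6,7,8,9} 6
  5 to go: {0,3,5,7,8} 4  {0,4,6,8,9} 10  {0,5,7,8,9} 15  {0,6,7,8,9} 20  {2,3,5,7,8} 1  {3,5,7,8,9} 5  {4,6,7,8,9} 10  {5,6,7,8,9} 10
  6 to go: {0,2,3,5,7,8} 5  {0,3,5,7,8,9} 24  {0,4,6,7,8,9} 40  {0,5,6,7,8,9} 45  {1,2,3,5,7,8} 1  {2,3,5,7,8,9} 6  {3,5,6,7,8,9} 15  {4,5,6,7,8,9} 20
  7 to go: {0,1,2,3,5,7,8} 6  {0,2,3,5,7,8,9} 35  {0,3,5,6,7,8,9} 84  {0,4,5,6,7,8,9} 105  {1,2,3,5,7,8,9} 7  {2,3,5,6,7,8,9} 21  {3,4,5,6,7,8,9} 35
  8 to go: {0,1,2,3,5,7,8,9} 48  {0,2,3,5,6,7,8,9} 140  {0,3,4,5,6,7,8,9} 224  {1,2,3,5,6,7,8,9} 28  {2,3,4,5,6,7,8,9} 56
  if 0:q drops first: 84 orders
  if 1:t drops first: 420 orders
  if 4:p drops first: 216 orders
heap linearizations: 720

720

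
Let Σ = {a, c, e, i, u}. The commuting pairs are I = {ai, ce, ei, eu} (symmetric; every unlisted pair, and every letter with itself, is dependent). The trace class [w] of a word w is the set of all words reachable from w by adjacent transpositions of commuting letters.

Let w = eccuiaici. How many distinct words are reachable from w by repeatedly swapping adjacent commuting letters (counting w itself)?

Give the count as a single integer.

piece 0:e — minimal
piece 1:c — minimal
piece 2:c rests on {1:c}
piece 3:u rests on {2:c}
piece 4:i rests on {3:u}
piece 5:a rests on {0:e, 3:u}
piece 6:i rests on {4:i}
piece 7:c rests on {5:a, 6:i}
piece 8:i rests on {7:c}
minimal pieces: {0:e, 1:c}
ways to finish when only these pieces remain (= sum over removing one remaining piece with nothing left below it):
  1 left: {8}→1
  2 left: {7,8}→1
  3 left: {5,7,8}→1  {6,7,8}→1
  4 left: {0,5,7,8}→1  {4,6,7,8}→1  {5,6,7,8}→2
  5 left: {0,5,6,7,8}→3  {4,5,6,7,8}→3
  6 left: {0,4,5,6,7,8}→6  {3,4,5,6,7,8}→3
  7 left: {0,3,4,5,6,7,8}→9  {2,3,4,5,6,7,8}→3
  placing 0:e first → 3 extensions
  placing 1:c first → 12 extensions
total linear extensions = 15

15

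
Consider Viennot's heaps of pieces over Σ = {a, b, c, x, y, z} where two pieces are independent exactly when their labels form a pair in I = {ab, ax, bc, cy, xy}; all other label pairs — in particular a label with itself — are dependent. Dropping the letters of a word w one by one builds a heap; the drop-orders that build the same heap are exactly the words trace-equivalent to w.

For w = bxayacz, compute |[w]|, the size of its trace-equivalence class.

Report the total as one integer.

0(b) covers ∅
1(x) covers 0:b
2(a) covers ∅
3(y) covers 0:b, 2:a
4(a) covers 3:y
5(c) covers 1:x, 4:a
6(z) covers 5:c
floor of heap: 0:b, 2:a
completions by unplaced set U, small U first (add the entries for U minus each lowest piece of U):
  |U|=1: {6}:1
  |U|=2: {5,6}:1
  |U|=3: {1,5,6}:1  {4,5,6}:1
  |U|=4: {1,4,5,6}:2  {3,4,5,6}:1
  |U|=5: {1,3,4,5,6}:3  {2,3,4,5,6}:1
  start at 0(b): 4
  start at 2(a): 3
sum over floor = 7

7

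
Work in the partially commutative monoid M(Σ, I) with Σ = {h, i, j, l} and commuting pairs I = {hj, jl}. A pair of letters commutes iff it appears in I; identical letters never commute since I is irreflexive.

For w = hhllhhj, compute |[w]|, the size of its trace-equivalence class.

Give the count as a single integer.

7

piece 0:h — minimal
piece 1:h rests on {0:h}
piece 2:l rests on {1:h}
piece 3:l rests on {2:l}
piece 4:h rests on {3:l}
piece 5:h rests on {4:h}
piece 6:j — minimal
minimal pieces: {0:h, 6:j}
ways to finish when only these pieces remain (= sum over removing one remaining piece with nothing left below it):
  1 left: {5}→1  {6}→1
  2 left: {4,5}→1  {5,6}→2
  3 left: {3,4,5}→1  {4,5,6}→3
  4 left: {2,3,4,5}→1  {3,4,5,6}→4
  5 left: {1,2,3,4,5}→1  {2,3,4,5,6}→5
  placing 0:h first → 6 extensions
  placing 6:j first → 1 extensions
total linear extensions = 7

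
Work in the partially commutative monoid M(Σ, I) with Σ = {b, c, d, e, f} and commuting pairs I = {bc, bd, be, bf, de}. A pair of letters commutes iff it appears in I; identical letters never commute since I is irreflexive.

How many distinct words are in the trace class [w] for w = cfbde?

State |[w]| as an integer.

10

#0=c has no predecessor
#1=f depends on [0:c]
#2=b has no predecessor
#3=d depends on [1:f]
#4=e depends on [1:f]
sources: [0:c, 2:b]
N(rest) = Σ N(rest − s) over sources s of rest; N(one piece) = 1:
  size 1 → [2]=1  [3]=1  [4]=1
  size 2 → [2,3]=2  [2,4]=2  [3,4]=2
  size 3 → [1,3,4]=2  [2,3,4]=6
  first=0(c) contributes 8
  first=2(b) contributes 2
|[w]| = 10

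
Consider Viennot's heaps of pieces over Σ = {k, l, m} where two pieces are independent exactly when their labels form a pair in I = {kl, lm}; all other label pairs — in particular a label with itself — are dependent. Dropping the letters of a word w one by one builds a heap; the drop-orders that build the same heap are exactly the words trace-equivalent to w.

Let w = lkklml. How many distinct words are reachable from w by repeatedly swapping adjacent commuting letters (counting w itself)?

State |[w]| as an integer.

20

piece 0:l — minimal
piece 1:k — minimal
piece 2:k rests on {1:k}
piece 3:l rests on {0:l}
piece 4:m rests on {2:k}
piece 5:l rests on {3:l}
minimal pieces: {0:l, 1:k}
ways to finish when only these pieces remain (= sum over removing one remaining piece with nothing left below it):
  1 left: {4}→1  {5}→1
  2 left: {2,4}→1  {3,5}→1  {4,5}→2
  3 left: {0,3,5}→1  {1,2,4}→1  {2,4,5}→3  {3,4,5}→3
  4 left: {0,3,4,5}→4  {1,2,4,5}→4  {2,3,4,5}→6
  placing 0:l first → 10 extensions
  placing 1:k first → 10 extensions
total linear extensions = 20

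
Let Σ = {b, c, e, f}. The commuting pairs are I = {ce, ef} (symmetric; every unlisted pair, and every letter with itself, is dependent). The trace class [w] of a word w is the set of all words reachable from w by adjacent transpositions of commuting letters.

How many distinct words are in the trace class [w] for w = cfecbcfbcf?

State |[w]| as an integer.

#0=c has no predecessor
#1=f depends on [0:c]
#2=e has no predecessor
#3=c depends on [1:f]
#4=b depends on [2:e, 3:c]
#5=c depends on [4:b]
#6=f depends on [5:c]
#7=b depends on [6:f]
#8=c depends on [7:b]
#9=f depends on [8:c]
sources: [0:c, 2:e]
N(rest) = Σ N(rest − s) over sources s of rest; N(one piece) = 1:
  size 1 → [9]=1
  size 2 → [8,9]=1
  size 3 → [7,8,9]=1
  size 4 → [6,7,8,9]=1
  size 5 → [5,6,7,8,9]=1
  size 6 → [4,5,6,7,8,9]=1
  size 7 → [2,4,5,6,7,8,9]=1  [3,4,5,6,7,8,9]=1
  size 8 → [1,3,4,5,6,7,8,9]=1  [2,3,4,5,6,7,8,9]=2
  first=0(c) contributes 3
  first=2(e) contributes 1
|[w]| = 4

4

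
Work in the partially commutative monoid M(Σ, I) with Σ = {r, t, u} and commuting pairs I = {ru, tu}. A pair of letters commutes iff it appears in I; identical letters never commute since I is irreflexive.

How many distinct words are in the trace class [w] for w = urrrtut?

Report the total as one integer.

#0=u has no predecessor
#1=r has no predecessor
#2=r depends on [1:r]
#3=r depends on [2:r]
#4=t depends on [3:r]
#5=u depends on [0:u]
#6=t depends on [4:t]
sources: [0:u, 1:r]
N(rest) = Σ N(rest − s) over sources s of rest; N(one piece) = 1:
  size 1 → [5]=1  [6]=1
  size 2 → [0,5]=1  [4,6]=1  [5,6]=2
  size 3 → [0,5,6]=3  [3,4,6]=1  [4,5,6]=3
  size 4 → [0,4,5,6]=6  [2,3,4,6]=1  [3,4,5,6]=4
  size 5 → [0,3,4,5,6]=10  [1,2,3,4,6]=1  [2,3,4,5,6]=5
  first=0(u) contributes 6
  first=1(r) contributes 15
|[w]| = 21

21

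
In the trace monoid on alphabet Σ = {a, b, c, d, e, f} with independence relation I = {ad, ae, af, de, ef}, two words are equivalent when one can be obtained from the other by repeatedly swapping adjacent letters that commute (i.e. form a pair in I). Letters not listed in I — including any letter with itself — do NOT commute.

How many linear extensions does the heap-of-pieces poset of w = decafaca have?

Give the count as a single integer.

6

#0=d has no predecessor
#1=e has no predecessor
#2=c depends on [0:d, 1:e]
#3=a depends on [2:c]
#4=f depends on [2:c]
#5=a depends on [3:a]
#6=c depends on [4:f, 5:a]
#7=a depends on [6:c]
sources: [0:d, 1:e]
N(rest) = Σ N(rest − s) over sources s of rest; N(one piece) = 1:
  size 1 → [7]=1
  size 2 → [6,7]=1
  size 3 → [4,6,7]=1  [5,6,7]=1
  size 4 → [3,5,6,7]=1  [4,5,6,7]=2
  size 5 → [3,4,5,6,7]=3
  size 6 → [2,3,4,5,6,7]=3
  first=0(d) contributes 3
  first=1(e) contributes 3
|[w]| = 6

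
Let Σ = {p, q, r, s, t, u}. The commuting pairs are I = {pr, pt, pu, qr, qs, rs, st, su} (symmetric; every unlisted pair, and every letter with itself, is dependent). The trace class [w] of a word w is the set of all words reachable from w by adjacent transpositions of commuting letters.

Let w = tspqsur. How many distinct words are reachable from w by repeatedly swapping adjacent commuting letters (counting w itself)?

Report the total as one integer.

piece 0:t — minimal
piece 1:s — minimal
piece 2:p rests on {1:s}
piece 3:q rests on {0:t, 2:p}
piece 4:s rests on {2:p}
piece 5:u rests on {3:q}
piece 6:r rests on {5:u}
minimal pieces: {0:t, 1:s}
ways to finish when only these pieces remain (= sum over removing one remaining piece with nothing left below it):
  1 left: {4}→1  {6}→1
  2 left: {4,6}→2  {5,6}→1
  3 left: {3,5,6}→1  {4,5,6}→3
  4 left: {0,3,5,6}→1  {3,4,5,6}→4
  5 left: {0,3,4,5,6}→5  {2,3,4,5,6}→4
  placing 0:t first → 4 extensions
  placing 1:s first → 9 extensions
total linear extensions = 13

13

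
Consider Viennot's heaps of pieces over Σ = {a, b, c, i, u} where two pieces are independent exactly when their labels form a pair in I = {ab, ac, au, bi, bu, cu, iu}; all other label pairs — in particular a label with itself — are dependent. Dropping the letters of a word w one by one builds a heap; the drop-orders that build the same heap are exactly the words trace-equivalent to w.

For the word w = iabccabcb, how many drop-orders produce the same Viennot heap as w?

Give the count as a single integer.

#0=i has no predecessor
#1=a depends on [0:i]
#2=b has no predecessor
#3=c depends on [0:i, 2:b]
#4=c depends on [3:c]
#5=a depends on [1:a]
#6=b depends on [4:c]
#7=c depends on [6:b]
#8=b depends on [7:c]
sources: [0:i, 2:b]
N(rest) = Σ N(rest − s) over sources s of rest; N(one piece) = 1:
  size 1 → [5]=1  [8]=1
  size 2 → [1,5]=1  [5,8]=2  [7,8]=1
  size 3 → [1,5,8]=3  [5,7,8]=3  [6,7,8]=1
  size 4 → [1,5,7,8]=6  [4,6,7,8]=1  [5,6,7,8]=4
  size 5 → [1,5,6,7,8]=10  [3,4,6,7,8]=1  [4,5,6,7,8]=5
  size 6 → [1,4,5,6,7,8]=15  [2,3,4,6,7,8]=1  [3,4,5,6,7,8]=6
  size 7 → [1,3,4,5,6,7,8]=21  [2,3,4,5,6,7,8]=7
  first=0(i) contributes 28
  first=2(b) contributes 21
|[w]| = 49

49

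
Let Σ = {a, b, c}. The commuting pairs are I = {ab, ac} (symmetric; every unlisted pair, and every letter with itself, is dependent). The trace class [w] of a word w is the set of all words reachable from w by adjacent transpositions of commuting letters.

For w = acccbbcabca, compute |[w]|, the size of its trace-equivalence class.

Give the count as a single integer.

#0=a has no predecessor
#1=c has no predecessor
#2=c depends on [1:c]
#3=c depends on [2:c]
#4=b depends on [3:c]
#5=b depends on [4:b]
#6=c depends on [5:b]
#7=a depends on [0:a]
#8=b depends on [6:c]
#9=c depends on [8:b]
#10=a depends on [7:a]
sources: [0:a, 1:c]
N(rest) = Σ N(rest − s) over sources s of rest; N(one piece) = 1:
  size 1 → [9]=1  [10]=1
  size 2 → [7,10]=1  [8,9]=1  [9,10]=2
  size 3 → [0,7,10]=1  [6,8,9]=1  [7,9,10]=3  [8,9,10]=3
  size 4 → [0,7,9,10]=4  [5,6,8,9]=1  [6,8,9,10]=4  [7,8,9,10]=6
  size 5 → [0,7,8,9,10]=10  [4,5,6,8,9]=1  [5,6,8,9,10]=5  [6,7,8,9,10]=10
  size 6 → [0,6,7,8,9,10]=20  [3,4,5,6,8,9]=1  [4,5,6,8,9,10]=6  [5,6,7,8,9,10]=15
  size 7 → [0,5,6,7,8,9,10]=35  [2,3,4,5,6,8,9]=1  [3,4,5,6,8,9,10]=7  [4,5,6,7,8,9,10]=21
  size 8 → [0,4,5,6,7,8,9,10]=56  [1,2,3,4,5,6,8,9]=1  [2,3,4,5,6,8,9,10]=8  [3,4,5,6,7,8,9,10]=28
  size 9 → [0,3,4,5,6,7,8,9,10]=84  [1,2,3,4,5,6,8,9,10]=9  [2,3,4,5,6,7,8,9,10]=36
  first=0(a) contributes 45
  first=1(c) contributes 120
|[w]| = 165

165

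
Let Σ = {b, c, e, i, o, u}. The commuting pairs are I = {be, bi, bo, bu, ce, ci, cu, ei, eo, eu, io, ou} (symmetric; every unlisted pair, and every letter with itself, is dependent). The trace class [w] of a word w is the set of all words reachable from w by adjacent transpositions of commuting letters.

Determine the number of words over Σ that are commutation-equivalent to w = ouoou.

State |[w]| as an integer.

10

piece 0:o — minimal
piece 1:u — minimal
piece 2:o rests on {0:o}
piece 3:o rests on {2:o}
piece 4:u rests on {1:u}
minimal pieces: {0:o, 1:u}
ways to finish when only these pieces remain (= sum over removing one remaining piece with nothing left below it):
  1 left: {3}→1  {4}→1
  2 left: {1,4}→1  {2,3}→1  {3,4}→2
  3 left: {0,2,3}→1  {1,3,4}→3  {2,3,4}→3
  placing 0:o first → 6 extensions
  placing 1:u first → 4 extensions
total linear extensions = 10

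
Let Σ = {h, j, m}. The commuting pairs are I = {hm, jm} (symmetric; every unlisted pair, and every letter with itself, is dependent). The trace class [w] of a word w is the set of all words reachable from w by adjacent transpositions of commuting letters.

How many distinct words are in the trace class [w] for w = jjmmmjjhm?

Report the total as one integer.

#0=j has no predecessor
#1=j depends on [0:j]
#2=m has no predecessor
#3=m depends on [2:m]
#4=m depends on [3:m]
#5=j depends on [1:j]
#6=j depends on [5:j]
#7=h depends on [6:j]
#8=m depends on [4:m]
sources: [0:j, 2:m]
N(rest) = Σ N(rest − s) over sources s of rest; N(one piece) = 1:
  size 1 → [7]=1  [8]=1
  size 2 → [4,8]=1  [6,7]=1  [7,8]=2
  size 3 → [3,4,8]=1  [4,7,8]=3  [5,6,7]=1  [6,7,8]=3
  size 4 → [1,5,6,7]=1  [2,3,4,8]=1  [3,4,7,8]=4  [4,6,7,8]=6  [5,6,7,8]=4
  size 5 → [0,1,5,6,7]=1  [1,5,6,7,8]=5  [2,3,4,7,8]=5  [3,4,6,7,8]=10  [4,5,6,7,8]=10
  size 6 → [0,1,5,6,7,8]=6  [1,4,5,6,7,8]=15  [2,3,4,6,7,8]=15  [3,4,5,6,7,8]=20
  size 7 → [0,1,4,5,6,7,8]=21  [1,3,4,5,6,7,8]=35  [2,3,4,5,6,7,8]=35
  first=0(j) contributes 70
  first=2(m) contributes 56
|[w]| = 126

126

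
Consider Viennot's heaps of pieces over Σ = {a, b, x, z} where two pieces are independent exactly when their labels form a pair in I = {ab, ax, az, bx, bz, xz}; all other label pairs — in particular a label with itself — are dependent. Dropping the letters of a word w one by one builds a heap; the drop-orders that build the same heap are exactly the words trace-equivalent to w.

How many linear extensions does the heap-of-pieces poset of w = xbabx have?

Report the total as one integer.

30

piece 0:x — minimal
piece 1:b — minimal
piece 2:a — minimal
piece 3:b rests on {1:b}
piece 4:x rests on {0:x}
minimal pieces: {0:x, 1:b, 2:a}
ways to finish when only these pieces remain (= sum over removing one remaining piece with nothing left below it):
  1 left: {2}→1  {3}→1  {4}→1
  2 left: {0,4}→1  {1,3}→1  {2,3}→2  {2,4}→2  {3,4}→2
  3 left: {0,2,4}→3  {0,3,4}→3  {1,2,3}→3  {1,3,4}→3  {2,3,4}→6
  placing 0:x first → 12 extensions
  placing 1:b first → 12 extensions
  placing 2:a first → 6 extensions
total linear extensions = 30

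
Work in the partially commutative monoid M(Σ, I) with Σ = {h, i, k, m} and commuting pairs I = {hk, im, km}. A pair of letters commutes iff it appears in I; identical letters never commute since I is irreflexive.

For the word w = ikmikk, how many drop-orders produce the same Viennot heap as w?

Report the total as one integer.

6

piece 0:i — minimal
piece 1:k rests on {0:i}
piece 2:m — minimal
piece 3:i rests on {1:k}
piece 4:k rests on {3:i}
piece 5:k rests on {4:k}
minimal pieces: {0:i, 2:m}
ways to finish when only these pieces remain (= sum over removing one remaining piece with nothing left below it):
  1 left: {2}→1  {5}→1
  2 left: {2,5}→2  {4,5}→1
  3 left: {2,4,5}→3  {3,4,5}→1
  4 left: {1,3,4,5}→1  {2,3,4,5}→4
  placing 0:i first → 5 extensions
  placing 2:m first → 1 extensions
total linear extensions = 6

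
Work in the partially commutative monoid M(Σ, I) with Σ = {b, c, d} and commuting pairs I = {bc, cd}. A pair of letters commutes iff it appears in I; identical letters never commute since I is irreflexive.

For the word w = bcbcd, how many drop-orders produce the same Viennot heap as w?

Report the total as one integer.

10

#0=b has no predecessor
#1=c has no predecessor
#2=b depends on [0:b]
#3=c depends on [1:c]
#4=d depends on [2:b]
sources: [0:b, 1:c]
N(rest) = Σ N(rest − s) over sources s of rest; N(one piece) = 1:
  size 1 → [3]=1  [4]=1
  size 2 → [1,3]=1  [2,4]=1  [3,4]=2
  size 3 → [0,2,4]=1  [1,3,4]=3  [2,3,4]=3
  first=0(b) contributes 6
  first=1(c) contributes 4
|[w]| = 10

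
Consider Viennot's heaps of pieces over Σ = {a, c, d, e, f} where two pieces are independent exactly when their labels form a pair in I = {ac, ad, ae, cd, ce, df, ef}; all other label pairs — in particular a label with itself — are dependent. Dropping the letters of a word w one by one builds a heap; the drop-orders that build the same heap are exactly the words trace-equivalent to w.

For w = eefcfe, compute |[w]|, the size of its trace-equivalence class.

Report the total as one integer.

#0=e has no predecessor
#1=e depends on [0:e]
#2=f has no predecessor
#3=c depends on [2:f]
#4=f depends on [3:c]
#5=e depends on [1:e]
sources: [0:e, 2:f]
N(rest) = Σ N(rest − s) over sources s of rest; N(one piece) = 1:
  size 1 → [4]=1  [5]=1
  size 2 → [1,5]=1  [3,4]=1  [4,5]=2
  size 3 → [0,1,5]=1  [1,4,5]=3  [2,3,4]=1  [3,4,5]=3
  size 4 → [0,1,4,5]=4  [1,3,4,5]=6  [2,3,4,5]=4
  first=0(e) contributes 10
  first=2(f) contributes 10
|[w]| = 20

20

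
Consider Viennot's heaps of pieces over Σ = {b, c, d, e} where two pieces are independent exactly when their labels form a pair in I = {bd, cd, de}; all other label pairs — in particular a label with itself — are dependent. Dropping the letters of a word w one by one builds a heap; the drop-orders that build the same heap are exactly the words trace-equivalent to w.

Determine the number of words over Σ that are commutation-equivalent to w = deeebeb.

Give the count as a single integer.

7

piece 0:d — minimal
piece 1:e — minimal
piece 2:e rests on {1:e}
piece 3:e rests on {2:e}
piece 4:b rests on {3:e}
piece 5:e rests on {4:b}
piece 6:b rests on {5:e}
minimal pieces: {0:d, 1:e}
ways to finish when only these pieces remain (= sum over removing one remaining piece with nothing left below it):
  1 left: {0}→1  {6}→1
  2 left: {0,6}→2  {5,6}→1
  3 left: {0,5,6}→3  {4,5,6}→1
  4 left: {0,4,5,6}→4  {3,4,5,6}→1
  5 left: {0,3,4,5,6}→5  {2,3,4,5,6}→1
  placing 0:d first → 1 extensions
  placing 1:e first → 6 extensions
total linear extensions = 7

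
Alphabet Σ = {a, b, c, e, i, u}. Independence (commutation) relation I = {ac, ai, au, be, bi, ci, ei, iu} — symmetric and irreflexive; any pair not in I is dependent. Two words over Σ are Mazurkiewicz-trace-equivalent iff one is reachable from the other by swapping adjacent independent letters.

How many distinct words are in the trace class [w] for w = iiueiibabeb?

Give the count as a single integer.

1980

drop 0:i onto floor
drop 1:i onto {0:i}
drop 2:u onto floor
drop 3:e onto {2:u}
drop 4:i onto {1:i}
drop 5:i onto {4:i}
drop 6:b onto {2:u}
drop 7:a onto {3:e, 6:b}
drop 8:b onto {7:a}
drop 9:e onto {7:a}
drop 10:b onto {8:b}
ground layer = {0:i, 2:u}
drop-orders for the pieces not yet dropped (sum over which currently-grounded one goes next):
  1 to go: {5} 1  {9} 1  {10} 1
  2 to go: {4,5} 1  {5,9} 2  {5,10} 2  {8,10} 1  {9,10} 2
  3 to go: {1,4,5} 1  {4,5,9} 3  {4,5,10} 3  {5,8,10} 3  {5,9,10} 6  {8,9,10} 3
  4 to go: {0,1,4,5} 1  {1,4,5,9} 4  {1,4,5,10} 4  {4,5,8,10} 6  {4,5,9,10} 12  {5,8,9,10} 12  {7,8,9,10} 3
  5 to go: {0,1,4,5,9} 5  {0,1,4,5,10} 5  {1,4,5,8,10} 10  {1,4,5,9,10} 20  {3,7,8,9,10} 3  {4,5,8,9,10} 30  {5,7,8,9,10} 15  {6,7,8,9,10} 3
  6 to go: {0,1,4,5,8,10} 15  {0,1,4,5,9,10} 30  {1,4,5,8,9,10} 60  {3,5,7,8,9,10} 18  {3,6,7,8,9,10} 6  {4,5,7,8,9,10} 45  {5,6,7,8,9,10} 18
  7 to go: {0,1,4,5,8,9,10} 105  {1,4,5,7,8,9,10} 105  {2,3,6,7,8,9,10} 6  {3,4,5,7,8,9,10} 63  {3,5,6,7,8,9,10} 42  {4,5,6,7,8,9,10} 63
  8 to go: {0,1,4,5,7,8,9,10} 210  {1,3,4,5,7,8,9,10} 168  {1,4,5,6,7,8,9,10} 168  {2,3,5,6,7,8,9,10} 48  {3,4,5,6,7,8,9,10} 168
  9 to go: {0,1,3,4,5,7,8,9,10} 378  {0,1,4,5,6,7,8,9,10} 378  {1,3,4,5,6,7,8,9,10} 504  {2,3,4,5,6,7,8,9,10} 216
  if 0:i drops first: 720 orders
  if 2:u drops first: 1260 orders
heap linearizations: 1980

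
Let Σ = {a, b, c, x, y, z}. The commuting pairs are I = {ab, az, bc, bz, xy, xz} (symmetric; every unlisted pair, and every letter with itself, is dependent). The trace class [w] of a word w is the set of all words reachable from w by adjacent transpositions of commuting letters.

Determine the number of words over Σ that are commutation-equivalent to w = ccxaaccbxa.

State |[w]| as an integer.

5

#0=c has no predecessor
#1=c depends on [0:c]
#2=x depends on [1:c]
#3=a depends on [2:x]
#4=a depends on [3:a]
#5=c depends on [4:a]
#6=c depends on [5:c]
#7=b depends on [2:x]
#8=x depends on [6:c, 7:b]
#9=a depends on [8:x]
sources: [0:c]
N(rest) = Σ N(rest − s) over sources s of rest; N(one piece) = 1:
  size 1 → [9]=1
  size 2 → [8,9]=1
  size 3 → [6,8,9]=1  [7,8,9]=1
  size 4 → [5,6,8,9]=1  [6,7,8,9]=2
  size 5 → [4,5,6,8,9]=1  [5,6,7,8,9]=3
  size 6 → [3,4,5,6,8,9]=1  [4,5,6,7,8,9]=4
  size 7 → [3,4,5,6,7,8,9]=5
  size 8 → [2,3,4,5,6,7,8,9]=5
  first=0(c) contributes 5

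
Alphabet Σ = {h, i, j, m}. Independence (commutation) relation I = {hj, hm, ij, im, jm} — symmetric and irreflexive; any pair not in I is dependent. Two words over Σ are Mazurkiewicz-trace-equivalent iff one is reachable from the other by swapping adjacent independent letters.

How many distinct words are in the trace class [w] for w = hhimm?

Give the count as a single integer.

piece 0:h — minimal
piece 1:h rests on {0:h}
piece 2:i rests on {1:h}
piece 3:m — minimal
piece 4:m rests on {3:m}
minimal pieces: {0:h, 3:m}
ways to finish when only these pieces remain (= sum over removing one remaining piece with nothing left below it):
  1 left: {2}→1  {4}→1
  2 left: {1,2}→1  {2,4}→2  {3,4}→1
  3 left: {0,1,2}→1  {1,2,4}→3  {2,3,4}→3
  placing 0:h first → 6 extensions
  placing 3:m first → 4 extensions
total linear extensions = 10

10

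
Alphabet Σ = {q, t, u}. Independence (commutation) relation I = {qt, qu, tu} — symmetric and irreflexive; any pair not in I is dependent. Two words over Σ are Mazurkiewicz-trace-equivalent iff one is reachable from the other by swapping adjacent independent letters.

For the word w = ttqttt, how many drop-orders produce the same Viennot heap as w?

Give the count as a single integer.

6

0(t) covers ∅
1(t) covers 0:t
2(q) covers ∅
3(t) covers 1:t
4(t) covers 3:t
5(t) covers 4:t
floor of heap: 0:t, 2:q
completions by unplaced set U, small U first (add the entries for U minus each lowest piece of U):
  |U|=1: {2}:1  {5}:1
  |U|=2: {2,5}:2  {4,5}:1
  |U|=3: {2,4,5}:3  {3,4,5}:1
  |U|=4: {1,3,4,5}:1  {2,3,4,5}:4
  start at 0(t): 5
  start at 2(q): 1
sum over floor = 6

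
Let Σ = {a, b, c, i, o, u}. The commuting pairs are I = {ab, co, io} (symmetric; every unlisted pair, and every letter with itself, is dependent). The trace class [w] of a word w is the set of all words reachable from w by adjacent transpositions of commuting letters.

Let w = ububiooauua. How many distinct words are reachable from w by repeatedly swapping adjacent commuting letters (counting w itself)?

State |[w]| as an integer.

3

piece 0:u — minimal
piece 1:b rests on {0:u}
piece 2:u rests on {1:b}
piece 3:b rests on {2:u}
piece 4:i rests on {3:b}
piece 5:o rests on {3:b}
piece 6:o rests on {5:o}
piece 7:a rests on {4:i, 6:o}
piece 8:u rests on {7:a}
piece 9:u rests on {8:u}
piece 10:a rests on {9:u}
minimal pieces: {0:u}
ways to finish when only these pieces remain (= sum over removing one remaining piece with nothing left below it):
  1 left: {10}→1
  2 left: {9,10}→1
  3 left: {8,9,10}→1
  4 left: {7,8,9,10}→1
  5 left: {4,7,8,9,10}→1  {6,7,8,9,10}→1
  6 left: {4,6,7,8,9,10}→2  {5,6,7,8,9,10}→1
  7 left: {4,5,6,7,8,9,10}→3
  8 left: {3,4,5,6,7,8,9,10}→3
  9 left: {2,3,4,5,6,7,8,9,10}→3
  placing 0:u first → 3 extensions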